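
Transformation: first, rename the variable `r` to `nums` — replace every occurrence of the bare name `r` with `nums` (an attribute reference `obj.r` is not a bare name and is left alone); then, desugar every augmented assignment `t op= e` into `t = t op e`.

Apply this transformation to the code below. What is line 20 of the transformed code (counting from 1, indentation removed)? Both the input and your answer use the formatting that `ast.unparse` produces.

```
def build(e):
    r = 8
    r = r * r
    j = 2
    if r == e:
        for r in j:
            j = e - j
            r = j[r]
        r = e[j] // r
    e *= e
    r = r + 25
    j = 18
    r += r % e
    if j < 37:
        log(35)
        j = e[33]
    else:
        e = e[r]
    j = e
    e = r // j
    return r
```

e = nums // j

Transformed code:
def build(e):
    nums = 8
    nums = nums * nums
    j = 2
    if nums == e:
        for nums in j:
            j = e - j
            nums = j[nums]
        nums = e[j] // nums
    e = e * e
    nums = nums + 25
    j = 18
    nums = nums + nums % e
    if j < 37:
        log(35)
        j = e[33]
    else:
        e = e[nums]
    j = e
    e = nums // j
    return nums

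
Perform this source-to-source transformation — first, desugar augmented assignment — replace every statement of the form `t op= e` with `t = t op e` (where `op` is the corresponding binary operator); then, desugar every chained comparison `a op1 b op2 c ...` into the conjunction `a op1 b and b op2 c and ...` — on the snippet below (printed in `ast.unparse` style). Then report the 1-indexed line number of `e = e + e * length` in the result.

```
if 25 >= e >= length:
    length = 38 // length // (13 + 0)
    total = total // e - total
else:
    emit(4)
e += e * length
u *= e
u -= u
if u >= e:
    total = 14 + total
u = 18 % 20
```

6

Transformed code:
if 25 >= e and e >= length:
    length = 38 // length // (13 + 0)
    total = total // e - total
else:
    emit(4)
e = e + e * length
u = u * e
u = u - u
if u >= e:
    total = 14 + total
u = 18 % 20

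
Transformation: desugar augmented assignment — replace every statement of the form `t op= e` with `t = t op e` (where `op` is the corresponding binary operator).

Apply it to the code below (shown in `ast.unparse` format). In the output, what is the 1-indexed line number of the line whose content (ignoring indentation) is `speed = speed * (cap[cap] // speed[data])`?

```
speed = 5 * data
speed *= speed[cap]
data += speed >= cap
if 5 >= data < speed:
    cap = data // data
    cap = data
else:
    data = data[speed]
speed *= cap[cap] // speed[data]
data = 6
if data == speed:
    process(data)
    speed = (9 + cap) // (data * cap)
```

9

Transformed code:
speed = 5 * data
speed = speed * speed[cap]
data = data + (speed >= cap)
if 5 >= data < speed:
    cap = data // data
    cap = data
else:
    data = data[speed]
speed = speed * (cap[cap] // speed[data])
data = 6
if data == speed:
    process(data)
    speed = (9 + cap) // (data * cap)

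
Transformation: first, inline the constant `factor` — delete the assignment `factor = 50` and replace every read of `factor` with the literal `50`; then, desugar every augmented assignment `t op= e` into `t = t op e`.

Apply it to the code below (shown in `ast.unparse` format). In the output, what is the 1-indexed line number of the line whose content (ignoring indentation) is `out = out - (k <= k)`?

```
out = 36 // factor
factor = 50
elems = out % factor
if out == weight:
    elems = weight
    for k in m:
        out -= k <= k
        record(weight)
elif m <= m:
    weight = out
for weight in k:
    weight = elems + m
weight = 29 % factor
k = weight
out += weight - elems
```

Transformed code:
out = 36 // 50
elems = out % 50
if out == weight:
    elems = weight
    for k in m:
        out = out - (k <= k)
        record(weight)
elif m <= m:
    weight = out
for weight in k:
    weight = elems + m
weight = 29 % 50
k = weight
out = out + (weight - elems)

6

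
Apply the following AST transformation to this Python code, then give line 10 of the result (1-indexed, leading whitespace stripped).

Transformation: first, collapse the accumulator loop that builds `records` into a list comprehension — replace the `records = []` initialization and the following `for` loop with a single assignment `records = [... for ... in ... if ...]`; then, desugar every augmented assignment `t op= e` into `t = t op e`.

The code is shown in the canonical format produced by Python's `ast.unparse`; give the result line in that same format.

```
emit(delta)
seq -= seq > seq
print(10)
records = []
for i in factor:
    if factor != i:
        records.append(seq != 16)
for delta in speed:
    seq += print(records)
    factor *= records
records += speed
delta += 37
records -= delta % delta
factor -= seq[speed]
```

Transformed code:
emit(delta)
seq = seq - (seq > seq)
print(10)
records = [seq != 16 for i in factor if factor != i]
for delta in speed:
    seq = seq + print(records)
    factor = factor * records
records = records + speed
delta = delta + 37
records = records - delta % delta
factor = factor - seq[speed]

records = records - delta % delta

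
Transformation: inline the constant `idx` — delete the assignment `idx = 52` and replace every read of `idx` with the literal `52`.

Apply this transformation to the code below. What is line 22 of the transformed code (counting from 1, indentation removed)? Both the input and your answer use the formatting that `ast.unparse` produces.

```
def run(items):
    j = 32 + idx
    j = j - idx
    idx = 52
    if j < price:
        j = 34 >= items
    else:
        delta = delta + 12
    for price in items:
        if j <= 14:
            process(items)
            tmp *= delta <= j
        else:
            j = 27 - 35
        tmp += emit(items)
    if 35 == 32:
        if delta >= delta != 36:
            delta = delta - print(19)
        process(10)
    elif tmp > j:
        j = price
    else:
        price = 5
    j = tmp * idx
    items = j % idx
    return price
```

price = 5

Transformed code:
def run(items):
    j = 32 + 52
    j = j - 52
    if j < price:
        j = 34 >= items
    else:
        delta = delta + 12
    for price in items:
        if j <= 14:
            process(items)
            tmp *= delta <= j
        else:
            j = 27 - 35
        tmp += emit(items)
    if 35 == 32:
        if delta >= delta != 36:
            delta = delta - print(19)
        process(10)
    elif tmp > j:
        j = price
    else:
        price = 5
    j = tmp * 52
    items = j % 52
    return price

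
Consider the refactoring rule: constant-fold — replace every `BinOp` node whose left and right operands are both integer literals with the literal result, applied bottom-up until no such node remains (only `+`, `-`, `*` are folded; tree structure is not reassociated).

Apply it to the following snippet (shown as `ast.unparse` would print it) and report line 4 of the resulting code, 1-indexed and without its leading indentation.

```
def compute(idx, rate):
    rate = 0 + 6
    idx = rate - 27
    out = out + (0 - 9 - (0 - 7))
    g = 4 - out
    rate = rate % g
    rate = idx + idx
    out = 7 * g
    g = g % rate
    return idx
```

Transformed code:
def compute(idx, rate):
    rate = 6
    idx = rate - 27
    out = out + -2
    g = 4 - out
    rate = rate % g
    rate = idx + idx
    out = 7 * g
    g = g % rate
    return idx

out = out + -2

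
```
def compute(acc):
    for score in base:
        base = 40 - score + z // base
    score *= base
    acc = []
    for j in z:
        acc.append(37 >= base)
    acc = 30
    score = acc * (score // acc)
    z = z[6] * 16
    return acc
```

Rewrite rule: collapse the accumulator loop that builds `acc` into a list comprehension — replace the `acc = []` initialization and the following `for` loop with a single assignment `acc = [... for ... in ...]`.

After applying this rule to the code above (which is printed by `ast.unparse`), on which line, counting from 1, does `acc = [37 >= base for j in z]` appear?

5

Transformed code:
def compute(acc):
    for score in base:
        base = 40 - score + z // base
    score *= base
    acc = [37 >= base for j in z]
    acc = 30
    score = acc * (score // acc)
    z = z[6] * 16
    return acc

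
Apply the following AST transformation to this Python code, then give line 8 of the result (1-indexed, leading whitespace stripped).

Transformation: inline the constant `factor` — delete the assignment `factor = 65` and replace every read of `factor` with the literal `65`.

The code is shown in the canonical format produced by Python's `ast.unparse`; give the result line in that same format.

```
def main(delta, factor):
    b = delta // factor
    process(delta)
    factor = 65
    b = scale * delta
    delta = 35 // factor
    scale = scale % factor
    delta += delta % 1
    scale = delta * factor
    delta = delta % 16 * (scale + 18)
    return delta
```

scale = delta * 65

Transformed code:
def main(delta, factor):
    b = delta // 65
    process(delta)
    b = scale * delta
    delta = 35 // 65
    scale = scale % 65
    delta += delta % 1
    scale = delta * 65
    delta = delta % 16 * (scale + 18)
    return delta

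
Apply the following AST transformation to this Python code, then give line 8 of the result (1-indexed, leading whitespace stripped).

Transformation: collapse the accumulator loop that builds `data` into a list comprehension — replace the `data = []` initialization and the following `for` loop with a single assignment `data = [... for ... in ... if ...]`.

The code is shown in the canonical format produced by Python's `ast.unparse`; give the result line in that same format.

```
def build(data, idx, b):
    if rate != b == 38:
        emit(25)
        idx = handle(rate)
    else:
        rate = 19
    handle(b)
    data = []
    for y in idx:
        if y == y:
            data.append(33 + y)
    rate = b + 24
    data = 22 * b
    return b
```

Transformed code:
def build(data, idx, b):
    if rate != b == 38:
        emit(25)
        idx = handle(rate)
    else:
        rate = 19
    handle(b)
    data = [33 + y for y in idx if y == y]
    rate = b + 24
    data = 22 * b
    return b

data = [33 + y for y in idx if y == y]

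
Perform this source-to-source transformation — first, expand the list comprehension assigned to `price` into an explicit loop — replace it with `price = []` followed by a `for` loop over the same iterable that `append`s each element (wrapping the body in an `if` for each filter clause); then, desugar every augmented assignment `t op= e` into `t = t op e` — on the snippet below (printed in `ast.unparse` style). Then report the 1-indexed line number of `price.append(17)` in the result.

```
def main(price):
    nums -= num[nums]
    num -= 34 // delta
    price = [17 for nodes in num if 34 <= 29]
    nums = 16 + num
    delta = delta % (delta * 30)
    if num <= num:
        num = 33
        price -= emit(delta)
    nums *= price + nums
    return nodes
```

Transformed code:
def main(price):
    nums = nums - num[nums]
    num = num - 34 // delta
    price = []
    for nodes in num:
        if 34 <= 29:
            price.append(17)
    nums = 16 + num
    delta = delta % (delta * 30)
    if num <= num:
        num = 33
        price = price - emit(delta)
    nums = nums * (price + nums)
    return nodes

7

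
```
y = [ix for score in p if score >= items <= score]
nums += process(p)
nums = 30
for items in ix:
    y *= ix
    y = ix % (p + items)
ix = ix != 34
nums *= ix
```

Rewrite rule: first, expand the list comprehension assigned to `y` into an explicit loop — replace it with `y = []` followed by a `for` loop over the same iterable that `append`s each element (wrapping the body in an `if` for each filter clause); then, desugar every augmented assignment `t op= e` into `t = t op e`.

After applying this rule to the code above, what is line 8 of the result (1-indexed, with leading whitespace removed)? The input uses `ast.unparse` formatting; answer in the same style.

y = y * ix

Transformed code:
y = []
for score in p:
    if score >= items <= score:
        y.append(ix)
nums = nums + process(p)
nums = 30
for items in ix:
    y = y * ix
    y = ix % (p + items)
ix = ix != 34
nums = nums * ix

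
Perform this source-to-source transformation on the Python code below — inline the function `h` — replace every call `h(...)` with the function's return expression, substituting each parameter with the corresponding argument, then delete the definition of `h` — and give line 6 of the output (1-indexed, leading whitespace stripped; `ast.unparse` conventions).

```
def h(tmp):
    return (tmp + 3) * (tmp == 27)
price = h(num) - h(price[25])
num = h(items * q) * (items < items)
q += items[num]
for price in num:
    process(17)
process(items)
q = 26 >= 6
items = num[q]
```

Transformed code:
price = (num + 3) * (num == 27) - (price[25] + 3) * (price[25] == 27)
num = (items * q + 3) * (items * q == 27) * (items < items)
q += items[num]
for price in num:
    process(17)
process(items)
q = 26 >= 6
items = num[q]

process(items)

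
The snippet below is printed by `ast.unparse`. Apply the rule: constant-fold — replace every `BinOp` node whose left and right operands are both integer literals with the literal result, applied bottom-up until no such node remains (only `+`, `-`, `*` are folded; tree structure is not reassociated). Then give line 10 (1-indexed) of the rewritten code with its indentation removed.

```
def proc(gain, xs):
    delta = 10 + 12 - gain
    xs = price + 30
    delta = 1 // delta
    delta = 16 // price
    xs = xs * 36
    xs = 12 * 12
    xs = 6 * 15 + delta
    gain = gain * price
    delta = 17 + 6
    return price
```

Transformed code:
def proc(gain, xs):
    delta = 22 - gain
    xs = price + 30
    delta = 1 // delta
    delta = 16 // price
    xs = xs * 36
    xs = 144
    xs = 90 + delta
    gain = gain * price
    delta = 23
    return price

delta = 23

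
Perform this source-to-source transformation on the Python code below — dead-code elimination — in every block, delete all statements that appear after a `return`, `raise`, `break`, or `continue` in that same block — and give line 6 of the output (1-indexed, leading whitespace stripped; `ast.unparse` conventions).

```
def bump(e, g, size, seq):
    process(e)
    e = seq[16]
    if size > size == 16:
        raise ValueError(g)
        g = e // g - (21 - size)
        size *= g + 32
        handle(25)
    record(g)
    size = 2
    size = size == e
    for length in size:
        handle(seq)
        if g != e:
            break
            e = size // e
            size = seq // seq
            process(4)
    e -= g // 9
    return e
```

Transformed code:
def bump(e, g, size, seq):
    process(e)
    e = seq[16]
    if size > size == 16:
        raise ValueError(g)
    record(g)
    size = 2
    size = size == e
    for length in size:
        handle(seq)
        if g != e:
            break
    e -= g // 9
    return e

record(g)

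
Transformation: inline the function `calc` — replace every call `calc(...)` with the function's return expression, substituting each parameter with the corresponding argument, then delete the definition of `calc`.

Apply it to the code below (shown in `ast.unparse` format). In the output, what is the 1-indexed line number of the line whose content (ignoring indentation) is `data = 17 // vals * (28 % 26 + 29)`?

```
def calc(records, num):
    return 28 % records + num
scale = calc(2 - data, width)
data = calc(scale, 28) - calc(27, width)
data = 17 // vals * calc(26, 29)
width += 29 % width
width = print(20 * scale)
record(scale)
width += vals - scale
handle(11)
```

3

Transformed code:
scale = 28 % (2 - data) + width
data = 28 % scale + 28 - (28 % 27 + width)
data = 17 // vals * (28 % 26 + 29)
width += 29 % width
width = print(20 * scale)
record(scale)
width += vals - scale
handle(11)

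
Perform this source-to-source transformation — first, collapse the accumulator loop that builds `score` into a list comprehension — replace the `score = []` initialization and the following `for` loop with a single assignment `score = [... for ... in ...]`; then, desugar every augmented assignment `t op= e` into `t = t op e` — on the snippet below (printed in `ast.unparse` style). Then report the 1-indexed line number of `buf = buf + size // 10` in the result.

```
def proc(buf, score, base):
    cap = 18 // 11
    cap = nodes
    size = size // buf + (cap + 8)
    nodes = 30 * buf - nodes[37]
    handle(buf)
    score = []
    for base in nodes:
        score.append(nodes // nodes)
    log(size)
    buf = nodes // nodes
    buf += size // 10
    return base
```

10

Transformed code:
def proc(buf, score, base):
    cap = 18 // 11
    cap = nodes
    size = size // buf + (cap + 8)
    nodes = 30 * buf - nodes[37]
    handle(buf)
    score = [nodes // nodes for base in nodes]
    log(size)
    buf = nodes // nodes
    buf = buf + size // 10
    return base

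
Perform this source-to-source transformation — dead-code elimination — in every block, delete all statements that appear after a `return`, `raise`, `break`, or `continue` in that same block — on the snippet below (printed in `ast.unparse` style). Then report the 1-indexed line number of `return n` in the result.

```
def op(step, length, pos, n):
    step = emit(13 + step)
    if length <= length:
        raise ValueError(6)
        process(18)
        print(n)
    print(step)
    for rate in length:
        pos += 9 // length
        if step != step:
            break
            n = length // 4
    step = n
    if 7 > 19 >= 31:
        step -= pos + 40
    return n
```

Transformed code:
def op(step, length, pos, n):
    step = emit(13 + step)
    if length <= length:
        raise ValueError(6)
    print(step)
    for rate in length:
        pos += 9 // length
        if step != step:
            break
    step = n
    if 7 > 19 >= 31:
        step -= pos + 40
    return n

13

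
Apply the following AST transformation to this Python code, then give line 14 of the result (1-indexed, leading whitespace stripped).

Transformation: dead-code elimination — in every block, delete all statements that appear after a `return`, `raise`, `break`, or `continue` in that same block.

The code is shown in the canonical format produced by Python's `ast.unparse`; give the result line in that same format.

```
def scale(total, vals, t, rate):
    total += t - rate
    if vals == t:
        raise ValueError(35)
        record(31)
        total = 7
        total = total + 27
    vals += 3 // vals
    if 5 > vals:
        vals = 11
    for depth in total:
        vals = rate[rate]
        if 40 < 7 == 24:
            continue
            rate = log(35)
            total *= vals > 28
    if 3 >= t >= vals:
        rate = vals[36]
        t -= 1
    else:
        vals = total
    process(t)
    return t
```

Transformed code:
def scale(total, vals, t, rate):
    total += t - rate
    if vals == t:
        raise ValueError(35)
    vals += 3 // vals
    if 5 > vals:
        vals = 11
    for depth in total:
        vals = rate[rate]
        if 40 < 7 == 24:
            continue
    if 3 >= t >= vals:
        rate = vals[36]
        t -= 1
    else:
        vals = total
    process(t)
    return t

t -= 1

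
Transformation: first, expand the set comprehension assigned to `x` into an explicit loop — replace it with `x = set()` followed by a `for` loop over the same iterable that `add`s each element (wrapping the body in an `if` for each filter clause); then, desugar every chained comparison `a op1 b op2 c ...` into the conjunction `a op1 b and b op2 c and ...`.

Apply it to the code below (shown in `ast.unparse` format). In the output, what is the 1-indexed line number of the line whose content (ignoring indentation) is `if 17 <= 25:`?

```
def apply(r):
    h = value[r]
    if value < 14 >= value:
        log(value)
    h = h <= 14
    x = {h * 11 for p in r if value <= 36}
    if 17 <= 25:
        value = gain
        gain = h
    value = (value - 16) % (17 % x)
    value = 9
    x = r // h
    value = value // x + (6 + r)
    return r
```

Transformed code:
def apply(r):
    h = value[r]
    if value < 14 and 14 >= value:
        log(value)
    h = h <= 14
    x = set()
    for p in r:
        if value <= 36:
            x.add(h * 11)
    if 17 <= 25:
        value = gain
        gain = h
    value = (value - 16) % (17 % x)
    value = 9
    x = r // h
    value = value // x + (6 + r)
    return r

10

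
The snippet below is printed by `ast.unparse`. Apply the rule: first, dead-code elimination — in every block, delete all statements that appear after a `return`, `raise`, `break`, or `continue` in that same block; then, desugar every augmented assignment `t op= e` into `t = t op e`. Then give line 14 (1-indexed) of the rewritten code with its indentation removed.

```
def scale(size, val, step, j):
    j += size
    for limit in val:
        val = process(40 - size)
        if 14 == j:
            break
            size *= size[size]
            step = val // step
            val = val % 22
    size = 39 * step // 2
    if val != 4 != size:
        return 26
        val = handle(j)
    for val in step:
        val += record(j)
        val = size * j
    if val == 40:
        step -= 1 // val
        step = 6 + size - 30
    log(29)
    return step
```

step = step - 1 // val

Transformed code:
def scale(size, val, step, j):
    j = j + size
    for limit in val:
        val = process(40 - size)
        if 14 == j:
            break
    size = 39 * step // 2
    if val != 4 != size:
        return 26
    for val in step:
        val = val + record(j)
        val = size * j
    if val == 40:
        step = step - 1 // val
        step = 6 + size - 30
    log(29)
    return step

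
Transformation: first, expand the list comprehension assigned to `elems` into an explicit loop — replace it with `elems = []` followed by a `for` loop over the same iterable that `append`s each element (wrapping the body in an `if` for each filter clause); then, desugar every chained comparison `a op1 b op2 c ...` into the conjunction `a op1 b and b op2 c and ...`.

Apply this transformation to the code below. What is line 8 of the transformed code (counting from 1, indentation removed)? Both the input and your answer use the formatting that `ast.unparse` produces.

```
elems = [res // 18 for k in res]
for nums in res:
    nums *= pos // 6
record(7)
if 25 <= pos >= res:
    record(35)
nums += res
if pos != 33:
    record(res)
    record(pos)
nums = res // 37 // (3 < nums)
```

Transformed code:
elems = []
for k in res:
    elems.append(res // 18)
for nums in res:
    nums *= pos // 6
record(7)
if 25 <= pos and pos >= res:
    record(35)
nums += res
if pos != 33:
    record(res)
    record(pos)
nums = res // 37 // (3 < nums)

record(35)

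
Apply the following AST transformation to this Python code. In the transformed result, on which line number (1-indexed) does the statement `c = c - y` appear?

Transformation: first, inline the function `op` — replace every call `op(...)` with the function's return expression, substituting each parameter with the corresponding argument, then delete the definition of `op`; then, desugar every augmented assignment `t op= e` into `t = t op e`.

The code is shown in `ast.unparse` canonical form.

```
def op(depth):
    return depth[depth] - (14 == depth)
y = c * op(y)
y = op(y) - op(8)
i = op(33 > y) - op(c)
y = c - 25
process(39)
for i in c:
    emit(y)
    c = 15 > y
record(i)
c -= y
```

Transformed code:
y = c * (y[y] - (14 == y))
y = y[y] - (14 == y) - (8[8] - (14 == 8))
i = (33 > y)[33 > y] - (14 == (33 > y)) - (c[c] - (14 == c))
y = c - 25
process(39)
for i in c:
    emit(y)
    c = 15 > y
record(i)
c = c - y

10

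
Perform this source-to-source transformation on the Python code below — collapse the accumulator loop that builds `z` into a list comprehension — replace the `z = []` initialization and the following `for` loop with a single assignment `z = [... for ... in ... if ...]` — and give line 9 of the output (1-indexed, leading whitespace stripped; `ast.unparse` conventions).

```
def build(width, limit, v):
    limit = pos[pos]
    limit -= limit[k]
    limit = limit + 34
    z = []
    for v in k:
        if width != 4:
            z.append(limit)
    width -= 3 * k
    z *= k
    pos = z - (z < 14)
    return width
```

Transformed code:
def build(width, limit, v):
    limit = pos[pos]
    limit -= limit[k]
    limit = limit + 34
    z = [limit for v in k if width != 4]
    width -= 3 * k
    z *= k
    pos = z - (z < 14)
    return width

return width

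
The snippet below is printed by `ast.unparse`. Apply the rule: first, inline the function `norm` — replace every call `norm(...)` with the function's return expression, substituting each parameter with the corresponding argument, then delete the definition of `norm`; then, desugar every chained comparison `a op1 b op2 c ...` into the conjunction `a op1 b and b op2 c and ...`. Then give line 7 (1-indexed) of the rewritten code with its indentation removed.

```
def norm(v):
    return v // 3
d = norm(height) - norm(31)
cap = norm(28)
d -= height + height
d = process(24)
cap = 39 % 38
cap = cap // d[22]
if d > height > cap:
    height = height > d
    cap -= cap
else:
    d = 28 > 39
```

Transformed code:
d = height // 3 - 31 // 3
cap = 28 // 3
d -= height + height
d = process(24)
cap = 39 % 38
cap = cap // d[22]
if d > height and height > cap:
    height = height > d
    cap -= cap
else:
    d = 28 > 39

if d > height and height > cap:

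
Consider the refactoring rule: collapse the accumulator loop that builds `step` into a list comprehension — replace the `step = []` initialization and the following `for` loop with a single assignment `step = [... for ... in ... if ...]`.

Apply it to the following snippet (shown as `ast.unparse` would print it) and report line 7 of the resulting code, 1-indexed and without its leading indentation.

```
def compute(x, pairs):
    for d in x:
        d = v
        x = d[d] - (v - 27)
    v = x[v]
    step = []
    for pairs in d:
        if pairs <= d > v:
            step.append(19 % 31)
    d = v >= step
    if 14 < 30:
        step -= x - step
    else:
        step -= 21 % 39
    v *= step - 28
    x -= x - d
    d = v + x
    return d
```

d = v >= step

Transformed code:
def compute(x, pairs):
    for d in x:
        d = v
        x = d[d] - (v - 27)
    v = x[v]
    step = [19 % 31 for pairs in d if pairs <= d > v]
    d = v >= step
    if 14 < 30:
        step -= x - step
    else:
        step -= 21 % 39
    v *= step - 28
    x -= x - d
    d = v + x
    return d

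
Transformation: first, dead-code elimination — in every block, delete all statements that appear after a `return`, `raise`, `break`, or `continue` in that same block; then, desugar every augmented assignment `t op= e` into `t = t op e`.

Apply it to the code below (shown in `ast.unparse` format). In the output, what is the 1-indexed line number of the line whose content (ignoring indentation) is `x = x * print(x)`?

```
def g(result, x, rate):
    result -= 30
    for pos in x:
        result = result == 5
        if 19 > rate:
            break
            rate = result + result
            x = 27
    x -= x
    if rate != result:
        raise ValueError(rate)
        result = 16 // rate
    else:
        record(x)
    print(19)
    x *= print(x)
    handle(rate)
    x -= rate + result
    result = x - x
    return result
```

13

Transformed code:
def g(result, x, rate):
    result = result - 30
    for pos in x:
        result = result == 5
        if 19 > rate:
            break
    x = x - x
    if rate != result:
        raise ValueError(rate)
    else:
        record(x)
    print(19)
    x = x * print(x)
    handle(rate)
    x = x - (rate + result)
    result = x - x
    return result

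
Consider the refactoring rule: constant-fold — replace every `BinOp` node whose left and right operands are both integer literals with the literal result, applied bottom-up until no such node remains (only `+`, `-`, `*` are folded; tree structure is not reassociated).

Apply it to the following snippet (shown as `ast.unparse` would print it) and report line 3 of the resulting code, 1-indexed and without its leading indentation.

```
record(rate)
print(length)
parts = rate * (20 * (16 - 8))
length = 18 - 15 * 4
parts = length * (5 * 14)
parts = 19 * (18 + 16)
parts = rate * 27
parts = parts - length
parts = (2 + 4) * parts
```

Transformed code:
record(rate)
print(length)
parts = rate * 160
length = -42
parts = length * 70
parts = 646
parts = rate * 27
parts = parts - length
parts = 6 * parts

parts = rate * 160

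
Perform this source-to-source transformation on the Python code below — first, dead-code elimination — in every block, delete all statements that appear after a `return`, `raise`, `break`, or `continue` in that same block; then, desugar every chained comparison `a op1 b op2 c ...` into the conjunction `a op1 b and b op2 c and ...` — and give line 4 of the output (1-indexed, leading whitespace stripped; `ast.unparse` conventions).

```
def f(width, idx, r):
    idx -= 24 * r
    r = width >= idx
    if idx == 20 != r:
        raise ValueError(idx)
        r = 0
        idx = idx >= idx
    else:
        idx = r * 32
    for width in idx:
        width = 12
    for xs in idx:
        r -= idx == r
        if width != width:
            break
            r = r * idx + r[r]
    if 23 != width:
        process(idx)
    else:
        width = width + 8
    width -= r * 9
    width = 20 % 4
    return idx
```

if idx == 20 and 20 != r:

Transformed code:
def f(width, idx, r):
    idx -= 24 * r
    r = width >= idx
    if idx == 20 and 20 != r:
        raise ValueError(idx)
    else:
        idx = r * 32
    for width in idx:
        width = 12
    for xs in idx:
        r -= idx == r
        if width != width:
            break
    if 23 != width:
        process(idx)
    else:
        width = width + 8
    width -= r * 9
    width = 20 % 4
    return idx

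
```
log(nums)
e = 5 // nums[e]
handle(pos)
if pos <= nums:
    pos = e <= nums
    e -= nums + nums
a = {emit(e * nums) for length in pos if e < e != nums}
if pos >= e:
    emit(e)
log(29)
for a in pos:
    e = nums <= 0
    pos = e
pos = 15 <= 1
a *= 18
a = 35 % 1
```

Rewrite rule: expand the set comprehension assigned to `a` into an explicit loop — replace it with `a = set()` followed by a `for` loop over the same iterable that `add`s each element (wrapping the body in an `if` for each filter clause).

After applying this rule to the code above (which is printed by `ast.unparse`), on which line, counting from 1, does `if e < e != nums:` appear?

Transformed code:
log(nums)
e = 5 // nums[e]
handle(pos)
if pos <= nums:
    pos = e <= nums
    e -= nums + nums
a = set()
for length in pos:
    if e < e != nums:
        a.add(emit(e * nums))
if pos >= e:
    emit(e)
log(29)
for a in pos:
    e = nums <= 0
    pos = e
pos = 15 <= 1
a *= 18
a = 35 % 1

9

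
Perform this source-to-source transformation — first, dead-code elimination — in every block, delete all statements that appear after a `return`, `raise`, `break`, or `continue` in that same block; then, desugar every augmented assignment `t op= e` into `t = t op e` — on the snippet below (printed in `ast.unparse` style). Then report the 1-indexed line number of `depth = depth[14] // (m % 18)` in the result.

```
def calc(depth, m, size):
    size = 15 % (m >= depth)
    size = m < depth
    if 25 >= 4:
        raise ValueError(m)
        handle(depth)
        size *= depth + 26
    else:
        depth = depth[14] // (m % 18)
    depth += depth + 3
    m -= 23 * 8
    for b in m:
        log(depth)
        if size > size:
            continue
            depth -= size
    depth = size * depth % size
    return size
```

Transformed code:
def calc(depth, m, size):
    size = 15 % (m >= depth)
    size = m < depth
    if 25 >= 4:
        raise ValueError(m)
    else:
        depth = depth[14] // (m % 18)
    depth = depth + (depth + 3)
    m = m - 23 * 8
    for b in m:
        log(depth)
        if size > size:
            continue
    depth = size * depth % size
    return size

7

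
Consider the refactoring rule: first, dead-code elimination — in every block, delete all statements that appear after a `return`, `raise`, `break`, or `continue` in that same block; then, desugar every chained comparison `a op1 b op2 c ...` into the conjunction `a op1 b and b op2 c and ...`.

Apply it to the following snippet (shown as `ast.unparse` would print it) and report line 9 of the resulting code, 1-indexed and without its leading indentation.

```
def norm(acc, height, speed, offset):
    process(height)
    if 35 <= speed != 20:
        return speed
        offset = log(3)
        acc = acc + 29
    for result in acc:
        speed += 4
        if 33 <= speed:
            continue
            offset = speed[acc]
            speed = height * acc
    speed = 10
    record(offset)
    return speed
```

Transformed code:
def norm(acc, height, speed, offset):
    process(height)
    if 35 <= speed and speed != 20:
        return speed
    for result in acc:
        speed += 4
        if 33 <= speed:
            continue
    speed = 10
    record(offset)
    return speed

speed = 10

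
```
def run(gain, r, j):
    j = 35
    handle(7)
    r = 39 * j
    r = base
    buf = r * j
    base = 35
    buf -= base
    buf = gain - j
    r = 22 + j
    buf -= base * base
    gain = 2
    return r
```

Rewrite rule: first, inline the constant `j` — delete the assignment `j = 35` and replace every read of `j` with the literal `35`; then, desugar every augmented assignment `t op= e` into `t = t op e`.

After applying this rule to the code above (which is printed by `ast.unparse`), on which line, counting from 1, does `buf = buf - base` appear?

Transformed code:
def run(gain, r, j):
    handle(7)
    r = 39 * 35
    r = base
    buf = r * 35
    base = 35
    buf = buf - base
    buf = gain - 35
    r = 22 + 35
    buf = buf - base * base
    gain = 2
    return r

7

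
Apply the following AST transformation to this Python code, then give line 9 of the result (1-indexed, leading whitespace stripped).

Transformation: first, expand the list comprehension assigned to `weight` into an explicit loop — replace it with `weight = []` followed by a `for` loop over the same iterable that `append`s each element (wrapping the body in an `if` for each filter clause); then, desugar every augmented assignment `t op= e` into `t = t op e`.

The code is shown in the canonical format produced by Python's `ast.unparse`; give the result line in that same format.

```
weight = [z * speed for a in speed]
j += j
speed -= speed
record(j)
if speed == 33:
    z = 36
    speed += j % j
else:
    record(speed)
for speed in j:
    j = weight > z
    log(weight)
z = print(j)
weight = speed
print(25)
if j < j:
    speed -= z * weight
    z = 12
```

speed = speed + j % j

Transformed code:
weight = []
for a in speed:
    weight.append(z * speed)
j = j + j
speed = speed - speed
record(j)
if speed == 33:
    z = 36
    speed = speed + j % j
else:
    record(speed)
for speed in j:
    j = weight > z
    log(weight)
z = print(j)
weight = speed
print(25)
if j < j:
    speed = speed - z * weight
    z = 12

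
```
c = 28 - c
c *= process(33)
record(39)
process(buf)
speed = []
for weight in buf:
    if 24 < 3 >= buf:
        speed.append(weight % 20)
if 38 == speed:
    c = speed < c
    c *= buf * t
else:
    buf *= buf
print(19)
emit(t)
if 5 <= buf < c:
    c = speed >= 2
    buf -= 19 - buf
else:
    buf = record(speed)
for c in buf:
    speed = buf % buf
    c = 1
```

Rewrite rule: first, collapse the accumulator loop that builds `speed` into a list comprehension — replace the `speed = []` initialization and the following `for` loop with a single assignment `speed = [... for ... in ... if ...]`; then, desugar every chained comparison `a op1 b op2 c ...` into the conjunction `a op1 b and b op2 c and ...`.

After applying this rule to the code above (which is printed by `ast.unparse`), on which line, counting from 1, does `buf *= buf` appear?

Transformed code:
c = 28 - c
c *= process(33)
record(39)
process(buf)
speed = [weight % 20 for weight in buf if 24 < 3 and 3 >= buf]
if 38 == speed:
    c = speed < c
    c *= buf * t
else:
    buf *= buf
print(19)
emit(t)
if 5 <= buf and buf < c:
    c = speed >= 2
    buf -= 19 - buf
else:
    buf = record(speed)
for c in buf:
    speed = buf % buf
    c = 1

10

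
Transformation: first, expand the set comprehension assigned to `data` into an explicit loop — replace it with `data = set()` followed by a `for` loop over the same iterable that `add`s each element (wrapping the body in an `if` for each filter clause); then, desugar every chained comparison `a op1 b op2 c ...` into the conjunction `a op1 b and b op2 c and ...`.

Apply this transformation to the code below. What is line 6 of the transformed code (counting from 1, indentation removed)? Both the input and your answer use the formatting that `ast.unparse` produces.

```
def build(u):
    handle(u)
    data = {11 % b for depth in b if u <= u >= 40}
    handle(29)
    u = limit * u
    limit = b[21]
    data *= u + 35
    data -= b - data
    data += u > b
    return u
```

data.add(11 % b)

Transformed code:
def build(u):
    handle(u)
    data = set()
    for depth in b:
        if u <= u and u >= 40:
            data.add(11 % b)
    handle(29)
    u = limit * u
    limit = b[21]
    data *= u + 35
    data -= b - data
    data += u > b
    return u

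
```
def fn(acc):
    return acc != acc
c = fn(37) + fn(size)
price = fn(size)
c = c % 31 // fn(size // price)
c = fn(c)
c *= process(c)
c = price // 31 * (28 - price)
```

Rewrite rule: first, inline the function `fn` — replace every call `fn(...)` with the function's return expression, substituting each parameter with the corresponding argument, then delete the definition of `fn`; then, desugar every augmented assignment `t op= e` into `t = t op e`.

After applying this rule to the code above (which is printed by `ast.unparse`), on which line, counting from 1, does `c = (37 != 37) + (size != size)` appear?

Transformed code:
c = (37 != 37) + (size != size)
price = size != size
c = c % 31 // (size // price != size // price)
c = c != c
c = c * process(c)
c = price // 31 * (28 - price)

1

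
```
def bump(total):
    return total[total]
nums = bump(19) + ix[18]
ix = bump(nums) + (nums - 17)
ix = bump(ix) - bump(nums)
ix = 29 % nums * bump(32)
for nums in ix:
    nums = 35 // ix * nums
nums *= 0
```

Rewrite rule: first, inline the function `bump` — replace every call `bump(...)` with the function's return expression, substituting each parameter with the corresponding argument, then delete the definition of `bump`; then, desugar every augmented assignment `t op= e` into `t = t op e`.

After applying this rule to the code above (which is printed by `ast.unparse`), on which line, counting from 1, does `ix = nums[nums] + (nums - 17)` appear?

Transformed code:
nums = 19[19] + ix[18]
ix = nums[nums] + (nums - 17)
ix = ix[ix] - nums[nums]
ix = 29 % nums * 32[32]
for nums in ix:
    nums = 35 // ix * nums
nums = nums * 0

2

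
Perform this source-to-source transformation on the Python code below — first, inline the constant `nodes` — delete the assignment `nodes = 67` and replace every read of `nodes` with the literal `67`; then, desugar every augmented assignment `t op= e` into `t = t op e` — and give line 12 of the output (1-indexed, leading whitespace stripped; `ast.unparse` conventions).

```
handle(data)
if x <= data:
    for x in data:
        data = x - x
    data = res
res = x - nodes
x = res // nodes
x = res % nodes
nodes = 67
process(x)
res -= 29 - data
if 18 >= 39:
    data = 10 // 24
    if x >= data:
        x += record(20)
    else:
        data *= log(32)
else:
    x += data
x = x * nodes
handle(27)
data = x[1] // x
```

data = 10 // 24

Transformed code:
handle(data)
if x <= data:
    for x in data:
        data = x - x
    data = res
res = x - 67
x = res // 67
x = res % 67
process(x)
res = res - (29 - data)
if 18 >= 39:
    data = 10 // 24
    if x >= data:
        x = x + record(20)
    else:
        data = data * log(32)
else:
    x = x + data
x = x * 67
handle(27)
data = x[1] // x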